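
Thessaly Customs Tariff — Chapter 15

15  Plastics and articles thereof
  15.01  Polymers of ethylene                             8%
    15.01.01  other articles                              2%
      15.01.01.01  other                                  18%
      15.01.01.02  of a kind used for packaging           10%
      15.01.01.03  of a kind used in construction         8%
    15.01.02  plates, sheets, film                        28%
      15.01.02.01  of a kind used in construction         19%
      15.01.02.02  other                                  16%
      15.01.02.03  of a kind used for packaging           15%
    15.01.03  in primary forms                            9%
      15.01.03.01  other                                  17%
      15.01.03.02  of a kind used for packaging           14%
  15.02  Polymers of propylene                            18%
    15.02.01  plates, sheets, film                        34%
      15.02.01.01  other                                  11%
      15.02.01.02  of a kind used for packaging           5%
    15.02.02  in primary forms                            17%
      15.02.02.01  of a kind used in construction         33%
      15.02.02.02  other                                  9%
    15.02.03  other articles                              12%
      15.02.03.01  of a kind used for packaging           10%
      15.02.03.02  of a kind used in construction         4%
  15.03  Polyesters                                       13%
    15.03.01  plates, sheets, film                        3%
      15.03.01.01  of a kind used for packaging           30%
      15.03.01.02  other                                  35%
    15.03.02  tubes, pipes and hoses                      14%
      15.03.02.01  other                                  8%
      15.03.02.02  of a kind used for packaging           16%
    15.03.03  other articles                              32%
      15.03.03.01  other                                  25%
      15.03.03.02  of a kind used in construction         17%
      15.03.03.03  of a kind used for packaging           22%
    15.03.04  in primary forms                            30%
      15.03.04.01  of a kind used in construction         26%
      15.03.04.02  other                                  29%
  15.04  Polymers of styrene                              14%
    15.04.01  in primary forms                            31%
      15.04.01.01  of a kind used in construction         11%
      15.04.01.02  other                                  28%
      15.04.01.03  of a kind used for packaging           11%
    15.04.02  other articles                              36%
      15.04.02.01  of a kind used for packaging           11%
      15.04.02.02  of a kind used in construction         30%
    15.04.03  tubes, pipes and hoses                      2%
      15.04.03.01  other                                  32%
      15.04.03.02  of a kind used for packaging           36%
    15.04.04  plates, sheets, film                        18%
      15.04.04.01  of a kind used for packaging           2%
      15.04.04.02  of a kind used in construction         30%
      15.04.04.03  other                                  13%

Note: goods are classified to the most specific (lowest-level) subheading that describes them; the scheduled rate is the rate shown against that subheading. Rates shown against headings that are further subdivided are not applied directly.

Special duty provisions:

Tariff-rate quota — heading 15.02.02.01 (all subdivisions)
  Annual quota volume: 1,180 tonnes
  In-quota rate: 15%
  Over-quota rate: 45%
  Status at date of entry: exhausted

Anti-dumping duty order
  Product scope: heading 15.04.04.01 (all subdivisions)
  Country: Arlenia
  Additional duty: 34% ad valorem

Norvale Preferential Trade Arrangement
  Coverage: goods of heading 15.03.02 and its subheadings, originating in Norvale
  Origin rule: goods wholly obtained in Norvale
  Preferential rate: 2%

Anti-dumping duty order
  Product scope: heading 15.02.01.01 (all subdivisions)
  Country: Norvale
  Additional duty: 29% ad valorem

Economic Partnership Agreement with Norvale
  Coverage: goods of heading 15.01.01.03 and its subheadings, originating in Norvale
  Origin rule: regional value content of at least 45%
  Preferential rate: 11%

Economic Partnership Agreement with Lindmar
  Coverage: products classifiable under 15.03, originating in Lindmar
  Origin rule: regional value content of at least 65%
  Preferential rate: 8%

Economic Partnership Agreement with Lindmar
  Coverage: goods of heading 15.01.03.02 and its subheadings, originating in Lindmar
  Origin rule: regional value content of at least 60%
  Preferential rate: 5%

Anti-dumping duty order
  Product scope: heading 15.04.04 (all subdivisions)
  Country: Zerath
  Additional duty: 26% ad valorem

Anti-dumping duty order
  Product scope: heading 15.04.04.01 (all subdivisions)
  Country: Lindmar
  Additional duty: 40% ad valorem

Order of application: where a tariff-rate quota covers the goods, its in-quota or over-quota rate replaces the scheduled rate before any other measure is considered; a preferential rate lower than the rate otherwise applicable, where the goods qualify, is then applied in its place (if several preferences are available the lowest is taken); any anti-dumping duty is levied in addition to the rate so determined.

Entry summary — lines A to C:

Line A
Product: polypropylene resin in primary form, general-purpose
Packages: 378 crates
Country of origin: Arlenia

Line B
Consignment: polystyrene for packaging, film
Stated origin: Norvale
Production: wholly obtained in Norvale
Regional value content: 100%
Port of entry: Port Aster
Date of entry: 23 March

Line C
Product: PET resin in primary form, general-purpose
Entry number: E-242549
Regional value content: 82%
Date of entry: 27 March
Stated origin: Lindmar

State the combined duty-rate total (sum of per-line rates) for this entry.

Line A: polypropylene → 15.02; resin in primary form → 15.02.02; general-purpose → 15.02.02.02. Scheduled 9%. No special measure applies. → 9%.
Line B: polystyrene → 15.04; film → 15.04.04; for packaging → 15.04.04.01. Scheduled 2%. Norvale agreement on 15.03.02: 15.04.04.01 not covered; Norvale agreement on 15.01.01.03: 15.04.04.01 not covered. → 2%.
Line C: PET → 15.03; resin in primary form → 15.03.04; general-purpose → 15.03.04.02. Scheduled 29%. Lindmar agreement on 15.03: RVC ≥ 65% → 8% available; Lindmar agreement on 15.01.03.02: 15.03.04.02 not covered; preferential 8%. → 8%.
Sum: 9% + 2% + 8% = 19%.

19%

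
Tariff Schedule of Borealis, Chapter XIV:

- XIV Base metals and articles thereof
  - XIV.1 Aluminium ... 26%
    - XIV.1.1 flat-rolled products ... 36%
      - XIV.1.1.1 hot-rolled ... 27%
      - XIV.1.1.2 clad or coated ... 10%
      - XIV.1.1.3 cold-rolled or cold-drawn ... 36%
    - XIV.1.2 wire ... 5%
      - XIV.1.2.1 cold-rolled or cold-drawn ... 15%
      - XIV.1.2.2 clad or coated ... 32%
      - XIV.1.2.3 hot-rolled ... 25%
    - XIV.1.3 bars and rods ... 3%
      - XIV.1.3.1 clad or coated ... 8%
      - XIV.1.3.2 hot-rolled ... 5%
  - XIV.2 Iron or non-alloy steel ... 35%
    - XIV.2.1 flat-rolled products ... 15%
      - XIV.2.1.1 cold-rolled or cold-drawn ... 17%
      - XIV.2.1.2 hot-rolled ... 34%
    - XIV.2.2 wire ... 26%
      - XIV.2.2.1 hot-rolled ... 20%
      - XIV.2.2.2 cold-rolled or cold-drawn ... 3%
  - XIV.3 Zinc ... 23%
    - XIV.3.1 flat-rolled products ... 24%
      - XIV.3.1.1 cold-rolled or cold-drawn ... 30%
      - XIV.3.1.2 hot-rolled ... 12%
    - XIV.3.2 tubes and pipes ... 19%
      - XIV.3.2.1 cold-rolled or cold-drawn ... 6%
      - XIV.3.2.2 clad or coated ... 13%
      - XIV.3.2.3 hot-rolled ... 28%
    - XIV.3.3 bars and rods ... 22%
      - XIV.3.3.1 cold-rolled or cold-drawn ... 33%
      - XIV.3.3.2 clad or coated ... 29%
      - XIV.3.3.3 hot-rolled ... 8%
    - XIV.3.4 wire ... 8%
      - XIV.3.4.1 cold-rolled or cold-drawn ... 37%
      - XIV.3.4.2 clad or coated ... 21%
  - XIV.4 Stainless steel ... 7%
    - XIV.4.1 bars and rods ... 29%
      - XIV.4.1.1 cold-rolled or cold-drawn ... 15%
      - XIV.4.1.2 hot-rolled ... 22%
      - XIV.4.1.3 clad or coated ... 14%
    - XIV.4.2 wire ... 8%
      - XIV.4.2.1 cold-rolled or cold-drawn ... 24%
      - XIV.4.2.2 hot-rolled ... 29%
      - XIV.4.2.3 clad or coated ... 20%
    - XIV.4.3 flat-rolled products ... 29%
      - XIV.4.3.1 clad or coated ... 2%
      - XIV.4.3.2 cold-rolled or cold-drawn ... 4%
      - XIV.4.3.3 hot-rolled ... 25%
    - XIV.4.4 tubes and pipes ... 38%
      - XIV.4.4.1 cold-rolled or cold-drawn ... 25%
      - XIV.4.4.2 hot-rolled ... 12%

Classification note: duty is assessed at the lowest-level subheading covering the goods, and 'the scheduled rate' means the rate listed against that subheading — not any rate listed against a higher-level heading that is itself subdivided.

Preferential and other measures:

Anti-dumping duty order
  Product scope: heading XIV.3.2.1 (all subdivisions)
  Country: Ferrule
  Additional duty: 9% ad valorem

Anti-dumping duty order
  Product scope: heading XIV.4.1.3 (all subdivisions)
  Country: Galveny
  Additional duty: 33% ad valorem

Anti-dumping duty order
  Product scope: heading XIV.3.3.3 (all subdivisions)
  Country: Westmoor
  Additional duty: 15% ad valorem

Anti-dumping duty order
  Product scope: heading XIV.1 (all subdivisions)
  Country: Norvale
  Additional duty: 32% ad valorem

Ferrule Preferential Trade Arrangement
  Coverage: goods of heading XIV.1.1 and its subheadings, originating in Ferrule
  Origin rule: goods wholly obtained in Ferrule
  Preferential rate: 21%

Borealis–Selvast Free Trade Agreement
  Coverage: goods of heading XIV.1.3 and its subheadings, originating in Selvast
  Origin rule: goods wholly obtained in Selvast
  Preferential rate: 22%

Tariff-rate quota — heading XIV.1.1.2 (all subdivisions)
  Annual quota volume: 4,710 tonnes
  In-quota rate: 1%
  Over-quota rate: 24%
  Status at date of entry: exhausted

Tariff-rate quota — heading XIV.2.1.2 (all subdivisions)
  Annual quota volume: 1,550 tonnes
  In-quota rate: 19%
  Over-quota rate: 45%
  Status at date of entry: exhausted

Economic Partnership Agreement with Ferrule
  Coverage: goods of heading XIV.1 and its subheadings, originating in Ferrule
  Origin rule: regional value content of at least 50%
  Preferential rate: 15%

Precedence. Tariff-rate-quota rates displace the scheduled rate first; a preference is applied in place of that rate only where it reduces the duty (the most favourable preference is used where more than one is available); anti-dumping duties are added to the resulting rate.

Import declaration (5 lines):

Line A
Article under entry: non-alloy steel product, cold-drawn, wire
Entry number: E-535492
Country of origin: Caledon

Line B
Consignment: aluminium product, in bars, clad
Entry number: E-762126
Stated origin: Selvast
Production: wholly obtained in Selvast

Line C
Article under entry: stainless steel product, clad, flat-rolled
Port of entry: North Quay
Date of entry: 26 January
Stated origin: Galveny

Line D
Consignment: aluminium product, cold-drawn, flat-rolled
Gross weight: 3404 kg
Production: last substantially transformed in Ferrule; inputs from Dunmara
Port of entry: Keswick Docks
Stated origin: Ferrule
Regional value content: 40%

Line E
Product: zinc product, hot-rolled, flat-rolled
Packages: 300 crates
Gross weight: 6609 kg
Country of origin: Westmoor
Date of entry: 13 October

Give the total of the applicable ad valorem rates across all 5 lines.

Line A: non-alloy steel → XIV.2; wire → XIV.2.2; cold-drawn → XIV.2.2.2. Scheduled 3%. No special measure applies. → 3%.
Line B: aluminium → XIV.1; in bars → XIV.1.3; clad → XIV.1.3.1. Scheduled 8%. Selvast agreement on XIV.1.3: wholly obtained → 22% available; preference 22% not lower than 8% → no reduction. → 8%.
Line C: stainless steel → XIV.4; flat-rolled → XIV.4.3; clad → XIV.4.3.1. Scheduled 2%. No special measure applies. → 2%.
Line D: aluminium → XIV.1; flat-rolled → XIV.1.1; cold-drawn → XIV.1.1.3. Scheduled 36%. Ferrule agreement on XIV.1.1: not wholly obtained; Ferrule agreement on XIV.1: RVC < 50%. → 36%.
Line E: zinc → XIV.3; flat-rolled → XIV.3.1; hot-rolled → XIV.3.1.2. Scheduled 12%. No special measure applies. → 12%.
Sum: 3% + 8% + 2% + 36% + 12% = 61%.

61%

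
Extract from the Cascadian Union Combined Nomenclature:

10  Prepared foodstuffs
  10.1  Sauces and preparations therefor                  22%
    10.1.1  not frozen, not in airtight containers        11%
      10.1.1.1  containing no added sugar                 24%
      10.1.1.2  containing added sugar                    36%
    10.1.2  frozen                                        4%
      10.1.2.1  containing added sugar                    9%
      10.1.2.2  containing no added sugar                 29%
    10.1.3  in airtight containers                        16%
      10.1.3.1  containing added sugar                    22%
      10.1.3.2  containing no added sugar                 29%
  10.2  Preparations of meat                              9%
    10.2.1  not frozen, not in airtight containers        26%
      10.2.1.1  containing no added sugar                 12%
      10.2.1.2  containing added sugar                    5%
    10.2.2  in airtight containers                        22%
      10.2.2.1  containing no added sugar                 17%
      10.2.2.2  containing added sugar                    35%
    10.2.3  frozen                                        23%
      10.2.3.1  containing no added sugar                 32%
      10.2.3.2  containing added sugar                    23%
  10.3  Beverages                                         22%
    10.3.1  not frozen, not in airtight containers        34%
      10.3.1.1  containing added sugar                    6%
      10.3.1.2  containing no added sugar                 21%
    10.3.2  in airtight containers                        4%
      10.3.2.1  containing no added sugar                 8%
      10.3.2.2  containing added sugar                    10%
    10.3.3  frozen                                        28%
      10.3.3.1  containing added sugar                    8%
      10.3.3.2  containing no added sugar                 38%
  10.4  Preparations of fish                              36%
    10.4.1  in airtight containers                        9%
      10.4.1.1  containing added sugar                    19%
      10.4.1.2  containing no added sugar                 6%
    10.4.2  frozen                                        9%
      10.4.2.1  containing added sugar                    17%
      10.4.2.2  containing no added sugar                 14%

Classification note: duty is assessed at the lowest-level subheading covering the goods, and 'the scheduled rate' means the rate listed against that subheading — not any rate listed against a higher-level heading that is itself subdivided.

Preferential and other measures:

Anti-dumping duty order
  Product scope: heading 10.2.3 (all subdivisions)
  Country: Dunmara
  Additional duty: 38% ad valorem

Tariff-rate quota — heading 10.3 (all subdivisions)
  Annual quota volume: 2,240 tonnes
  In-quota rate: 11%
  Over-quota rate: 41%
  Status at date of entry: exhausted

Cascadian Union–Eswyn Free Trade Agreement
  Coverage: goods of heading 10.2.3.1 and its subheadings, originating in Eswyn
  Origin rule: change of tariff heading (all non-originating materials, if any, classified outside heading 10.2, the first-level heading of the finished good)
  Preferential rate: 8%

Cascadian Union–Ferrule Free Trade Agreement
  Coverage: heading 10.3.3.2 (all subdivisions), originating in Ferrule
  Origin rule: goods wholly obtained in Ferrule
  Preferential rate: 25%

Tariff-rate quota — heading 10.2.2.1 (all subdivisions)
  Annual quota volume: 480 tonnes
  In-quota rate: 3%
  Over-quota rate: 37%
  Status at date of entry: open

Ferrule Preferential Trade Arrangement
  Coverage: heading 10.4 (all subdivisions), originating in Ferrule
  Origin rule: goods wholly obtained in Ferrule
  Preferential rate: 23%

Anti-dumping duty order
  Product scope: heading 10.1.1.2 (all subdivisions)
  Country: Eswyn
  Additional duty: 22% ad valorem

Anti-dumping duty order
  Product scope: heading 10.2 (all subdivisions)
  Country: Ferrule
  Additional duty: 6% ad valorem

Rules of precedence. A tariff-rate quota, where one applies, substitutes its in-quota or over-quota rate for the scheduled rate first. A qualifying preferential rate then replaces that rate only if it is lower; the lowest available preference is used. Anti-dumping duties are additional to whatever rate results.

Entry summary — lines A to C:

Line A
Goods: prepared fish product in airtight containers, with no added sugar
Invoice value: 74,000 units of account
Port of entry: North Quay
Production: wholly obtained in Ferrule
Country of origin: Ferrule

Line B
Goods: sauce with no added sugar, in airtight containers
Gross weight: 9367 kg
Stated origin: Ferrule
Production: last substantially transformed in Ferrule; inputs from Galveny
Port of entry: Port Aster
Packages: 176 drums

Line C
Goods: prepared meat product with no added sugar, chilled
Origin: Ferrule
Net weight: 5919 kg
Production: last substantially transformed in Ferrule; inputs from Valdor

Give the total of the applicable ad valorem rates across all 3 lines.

53%

Line A: prepared fish product → 10.4; in airtight containers → 10.4.1; with no added sugar → 10.4.1.2. Scheduled 6%. Ferrule agreement on 10.3.3.2: 10.4.1.2 not covered; Ferrule agreement on 10.4: wholly obtained → 23% available; preference 23% not lower than 6% → no reduction. → 6%.
Line B: sauce → 10.1; in airtight containers → 10.1.3; with no added sugar → 10.1.3.2. Scheduled 29%. Ferrule agreement on 10.3.3.2: 10.1.3.2 not covered; Ferrule agreement on 10.4: 10.1.3.2 not covered. → 29%.
Line C: prepared meat product → 10.2; chilled → 10.2.1; with no added sugar → 10.2.1.1. Scheduled 12%. Ferrule agreement on 10.3.3.2: 10.2.1.1 not covered; Ferrule agreement on 10.4: 10.2.1.1 not covered; anti-dumping (Ferrule, 10.2): +6%; total 12% + 6% = 18%. → 18%.
Sum: 6% + 29% + 18% = 53%.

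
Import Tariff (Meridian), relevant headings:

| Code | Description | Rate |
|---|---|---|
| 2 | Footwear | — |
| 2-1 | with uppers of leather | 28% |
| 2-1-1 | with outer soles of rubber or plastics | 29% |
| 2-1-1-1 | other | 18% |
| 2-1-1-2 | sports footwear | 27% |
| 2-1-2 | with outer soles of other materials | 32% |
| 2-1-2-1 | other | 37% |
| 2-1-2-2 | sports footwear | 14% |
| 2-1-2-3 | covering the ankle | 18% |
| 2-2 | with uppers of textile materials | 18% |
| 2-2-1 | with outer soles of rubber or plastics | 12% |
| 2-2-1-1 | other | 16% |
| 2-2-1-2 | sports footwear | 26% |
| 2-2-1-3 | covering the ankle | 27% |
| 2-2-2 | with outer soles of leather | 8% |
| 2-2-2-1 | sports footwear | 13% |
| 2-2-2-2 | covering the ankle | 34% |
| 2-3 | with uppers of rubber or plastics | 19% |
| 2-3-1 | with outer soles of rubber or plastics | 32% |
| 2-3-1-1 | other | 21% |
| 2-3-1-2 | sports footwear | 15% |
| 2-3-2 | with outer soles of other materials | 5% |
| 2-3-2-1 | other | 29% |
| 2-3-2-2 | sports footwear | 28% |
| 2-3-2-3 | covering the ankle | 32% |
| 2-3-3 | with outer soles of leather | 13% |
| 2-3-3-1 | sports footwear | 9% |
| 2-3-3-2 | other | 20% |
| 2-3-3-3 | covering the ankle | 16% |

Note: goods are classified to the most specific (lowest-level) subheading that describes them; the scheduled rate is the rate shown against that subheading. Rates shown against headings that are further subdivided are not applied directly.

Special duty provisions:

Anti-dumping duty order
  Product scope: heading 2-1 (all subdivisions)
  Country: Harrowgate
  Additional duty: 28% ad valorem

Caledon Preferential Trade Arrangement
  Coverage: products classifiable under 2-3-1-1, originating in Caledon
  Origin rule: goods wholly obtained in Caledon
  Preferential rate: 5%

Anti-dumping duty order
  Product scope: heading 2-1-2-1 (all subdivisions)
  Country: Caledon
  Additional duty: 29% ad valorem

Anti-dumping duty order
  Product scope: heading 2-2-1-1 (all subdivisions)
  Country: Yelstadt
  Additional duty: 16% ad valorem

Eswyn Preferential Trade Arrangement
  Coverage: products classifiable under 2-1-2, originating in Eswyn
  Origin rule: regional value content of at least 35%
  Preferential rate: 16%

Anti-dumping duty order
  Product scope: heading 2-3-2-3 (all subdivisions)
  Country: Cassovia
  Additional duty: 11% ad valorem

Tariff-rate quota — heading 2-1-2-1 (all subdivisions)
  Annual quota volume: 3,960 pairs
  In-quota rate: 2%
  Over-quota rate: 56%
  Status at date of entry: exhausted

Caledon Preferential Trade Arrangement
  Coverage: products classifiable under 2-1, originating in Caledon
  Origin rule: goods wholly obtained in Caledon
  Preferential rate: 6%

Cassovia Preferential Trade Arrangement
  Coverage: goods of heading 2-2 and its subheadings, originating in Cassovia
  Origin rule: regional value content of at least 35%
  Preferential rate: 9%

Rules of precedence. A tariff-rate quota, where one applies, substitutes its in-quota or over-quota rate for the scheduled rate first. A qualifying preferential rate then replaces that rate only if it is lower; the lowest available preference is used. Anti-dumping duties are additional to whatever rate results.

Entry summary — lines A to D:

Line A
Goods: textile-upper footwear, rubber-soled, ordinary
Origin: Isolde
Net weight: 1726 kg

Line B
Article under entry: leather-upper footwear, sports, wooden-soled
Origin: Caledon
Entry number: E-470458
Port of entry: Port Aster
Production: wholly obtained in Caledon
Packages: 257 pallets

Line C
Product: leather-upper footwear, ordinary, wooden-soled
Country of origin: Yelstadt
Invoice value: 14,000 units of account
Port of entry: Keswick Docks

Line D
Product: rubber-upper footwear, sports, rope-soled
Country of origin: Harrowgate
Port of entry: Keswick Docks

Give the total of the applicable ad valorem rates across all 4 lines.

Line A: textile-upper → 2-2; rubber-soled → 2-2-1; ordinary → 2-2-1-1. Scheduled 16%. No special measure applies. → 16%.
Line B: leather-upper → 2-1; wooden-soled → 2-1-2; sports → 2-1-2-2. Scheduled 14%. Caledon agreement on 2-3-1-1: 2-1-2-2 not covered; Caledon agreement on 2-1: wholly obtained → 6% available; preferential 6%. → 6%.
Line C: leather-upper → 2-1; wooden-soled → 2-1-2; ordinary → 2-1-2-1. Scheduled 37%. quota on 2-1-2-1 exhausted → over-quota 56%. → 56%.
Line D: rubber-upper → 2-3; rope-soled → 2-3-2; sports → 2-3-2-2. Scheduled 28%. No special measure applies. → 28%.
Sum: 16% + 6% + 56% + 28% = 106%.

106%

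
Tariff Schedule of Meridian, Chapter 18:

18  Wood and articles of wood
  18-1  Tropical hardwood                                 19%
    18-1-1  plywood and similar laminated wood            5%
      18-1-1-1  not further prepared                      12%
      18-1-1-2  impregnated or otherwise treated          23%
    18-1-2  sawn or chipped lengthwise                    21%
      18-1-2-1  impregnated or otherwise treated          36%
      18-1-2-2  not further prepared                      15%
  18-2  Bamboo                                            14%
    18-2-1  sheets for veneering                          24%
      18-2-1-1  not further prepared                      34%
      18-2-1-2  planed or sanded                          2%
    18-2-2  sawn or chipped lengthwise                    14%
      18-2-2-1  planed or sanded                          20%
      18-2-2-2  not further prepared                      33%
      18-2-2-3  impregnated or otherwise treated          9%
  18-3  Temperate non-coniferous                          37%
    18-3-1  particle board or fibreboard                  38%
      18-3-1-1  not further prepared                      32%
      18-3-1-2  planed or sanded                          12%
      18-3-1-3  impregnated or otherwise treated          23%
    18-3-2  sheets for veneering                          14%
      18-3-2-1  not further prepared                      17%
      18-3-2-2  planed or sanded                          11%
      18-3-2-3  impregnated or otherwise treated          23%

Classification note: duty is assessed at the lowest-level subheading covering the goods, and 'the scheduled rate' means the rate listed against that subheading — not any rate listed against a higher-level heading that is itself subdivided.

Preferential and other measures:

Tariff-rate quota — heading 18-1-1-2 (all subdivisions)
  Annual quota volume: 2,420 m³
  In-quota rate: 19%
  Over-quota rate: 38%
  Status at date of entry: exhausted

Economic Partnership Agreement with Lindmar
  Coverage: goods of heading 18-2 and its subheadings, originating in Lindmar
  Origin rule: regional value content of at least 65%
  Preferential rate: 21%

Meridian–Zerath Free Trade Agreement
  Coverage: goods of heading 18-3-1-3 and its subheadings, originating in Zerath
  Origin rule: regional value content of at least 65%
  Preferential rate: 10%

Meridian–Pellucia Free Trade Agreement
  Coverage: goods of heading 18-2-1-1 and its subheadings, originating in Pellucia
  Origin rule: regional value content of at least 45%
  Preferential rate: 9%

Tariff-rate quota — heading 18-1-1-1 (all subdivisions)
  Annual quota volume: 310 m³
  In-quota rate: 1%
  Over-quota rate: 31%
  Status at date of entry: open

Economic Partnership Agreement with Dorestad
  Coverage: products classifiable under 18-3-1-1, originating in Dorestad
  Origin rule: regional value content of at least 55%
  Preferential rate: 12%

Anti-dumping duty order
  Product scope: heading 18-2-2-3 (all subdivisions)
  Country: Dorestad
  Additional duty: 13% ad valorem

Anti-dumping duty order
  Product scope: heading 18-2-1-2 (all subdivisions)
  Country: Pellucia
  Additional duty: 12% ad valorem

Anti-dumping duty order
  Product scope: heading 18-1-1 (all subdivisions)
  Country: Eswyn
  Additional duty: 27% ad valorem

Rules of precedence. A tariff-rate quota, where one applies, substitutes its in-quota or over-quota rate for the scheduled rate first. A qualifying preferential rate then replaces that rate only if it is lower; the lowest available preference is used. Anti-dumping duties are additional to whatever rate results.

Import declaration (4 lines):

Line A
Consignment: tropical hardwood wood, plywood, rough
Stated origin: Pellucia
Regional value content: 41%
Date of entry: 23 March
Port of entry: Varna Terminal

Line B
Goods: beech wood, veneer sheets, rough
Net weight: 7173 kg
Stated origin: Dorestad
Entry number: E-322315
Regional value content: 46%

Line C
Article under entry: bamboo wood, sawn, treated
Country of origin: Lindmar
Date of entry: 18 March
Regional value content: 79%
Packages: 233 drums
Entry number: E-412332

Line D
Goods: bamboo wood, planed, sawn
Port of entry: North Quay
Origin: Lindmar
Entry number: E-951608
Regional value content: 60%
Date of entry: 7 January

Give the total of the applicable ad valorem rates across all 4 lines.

47%

Line A: tropical hardwood → 18-1; plywood → 18-1-1; rough → 18-1-1-1. Scheduled 12%. quota on 18-1-1-1 open → in-quota 1%; Pellucia agreement on 18-2-1-1: 18-1-1-1 not covered. → 1%.
Line B: beech → 18-3; veneer sheets → 18-3-2; rough → 18-3-2-1. Scheduled 17%. Dorestad agreement on 18-3-1-1: 18-3-2-1 not covered. → 17%.
Line C: bamboo → 18-2; sawn → 18-2-2; treated → 18-2-2-3. Scheduled 9%. Lindmar agreement on 18-2: RVC ≥ 65% → 21% available; preference 21% not lower than 9% → no reduction. → 9%.
Line D: bamboo → 18-2; sawn → 18-2-2; planed → 18-2-2-1. Scheduled 20%. Lindmar agreement on 18-2: RVC < 65%. → 20%.
Sum: 1% + 17% + 9% + 20% = 47%.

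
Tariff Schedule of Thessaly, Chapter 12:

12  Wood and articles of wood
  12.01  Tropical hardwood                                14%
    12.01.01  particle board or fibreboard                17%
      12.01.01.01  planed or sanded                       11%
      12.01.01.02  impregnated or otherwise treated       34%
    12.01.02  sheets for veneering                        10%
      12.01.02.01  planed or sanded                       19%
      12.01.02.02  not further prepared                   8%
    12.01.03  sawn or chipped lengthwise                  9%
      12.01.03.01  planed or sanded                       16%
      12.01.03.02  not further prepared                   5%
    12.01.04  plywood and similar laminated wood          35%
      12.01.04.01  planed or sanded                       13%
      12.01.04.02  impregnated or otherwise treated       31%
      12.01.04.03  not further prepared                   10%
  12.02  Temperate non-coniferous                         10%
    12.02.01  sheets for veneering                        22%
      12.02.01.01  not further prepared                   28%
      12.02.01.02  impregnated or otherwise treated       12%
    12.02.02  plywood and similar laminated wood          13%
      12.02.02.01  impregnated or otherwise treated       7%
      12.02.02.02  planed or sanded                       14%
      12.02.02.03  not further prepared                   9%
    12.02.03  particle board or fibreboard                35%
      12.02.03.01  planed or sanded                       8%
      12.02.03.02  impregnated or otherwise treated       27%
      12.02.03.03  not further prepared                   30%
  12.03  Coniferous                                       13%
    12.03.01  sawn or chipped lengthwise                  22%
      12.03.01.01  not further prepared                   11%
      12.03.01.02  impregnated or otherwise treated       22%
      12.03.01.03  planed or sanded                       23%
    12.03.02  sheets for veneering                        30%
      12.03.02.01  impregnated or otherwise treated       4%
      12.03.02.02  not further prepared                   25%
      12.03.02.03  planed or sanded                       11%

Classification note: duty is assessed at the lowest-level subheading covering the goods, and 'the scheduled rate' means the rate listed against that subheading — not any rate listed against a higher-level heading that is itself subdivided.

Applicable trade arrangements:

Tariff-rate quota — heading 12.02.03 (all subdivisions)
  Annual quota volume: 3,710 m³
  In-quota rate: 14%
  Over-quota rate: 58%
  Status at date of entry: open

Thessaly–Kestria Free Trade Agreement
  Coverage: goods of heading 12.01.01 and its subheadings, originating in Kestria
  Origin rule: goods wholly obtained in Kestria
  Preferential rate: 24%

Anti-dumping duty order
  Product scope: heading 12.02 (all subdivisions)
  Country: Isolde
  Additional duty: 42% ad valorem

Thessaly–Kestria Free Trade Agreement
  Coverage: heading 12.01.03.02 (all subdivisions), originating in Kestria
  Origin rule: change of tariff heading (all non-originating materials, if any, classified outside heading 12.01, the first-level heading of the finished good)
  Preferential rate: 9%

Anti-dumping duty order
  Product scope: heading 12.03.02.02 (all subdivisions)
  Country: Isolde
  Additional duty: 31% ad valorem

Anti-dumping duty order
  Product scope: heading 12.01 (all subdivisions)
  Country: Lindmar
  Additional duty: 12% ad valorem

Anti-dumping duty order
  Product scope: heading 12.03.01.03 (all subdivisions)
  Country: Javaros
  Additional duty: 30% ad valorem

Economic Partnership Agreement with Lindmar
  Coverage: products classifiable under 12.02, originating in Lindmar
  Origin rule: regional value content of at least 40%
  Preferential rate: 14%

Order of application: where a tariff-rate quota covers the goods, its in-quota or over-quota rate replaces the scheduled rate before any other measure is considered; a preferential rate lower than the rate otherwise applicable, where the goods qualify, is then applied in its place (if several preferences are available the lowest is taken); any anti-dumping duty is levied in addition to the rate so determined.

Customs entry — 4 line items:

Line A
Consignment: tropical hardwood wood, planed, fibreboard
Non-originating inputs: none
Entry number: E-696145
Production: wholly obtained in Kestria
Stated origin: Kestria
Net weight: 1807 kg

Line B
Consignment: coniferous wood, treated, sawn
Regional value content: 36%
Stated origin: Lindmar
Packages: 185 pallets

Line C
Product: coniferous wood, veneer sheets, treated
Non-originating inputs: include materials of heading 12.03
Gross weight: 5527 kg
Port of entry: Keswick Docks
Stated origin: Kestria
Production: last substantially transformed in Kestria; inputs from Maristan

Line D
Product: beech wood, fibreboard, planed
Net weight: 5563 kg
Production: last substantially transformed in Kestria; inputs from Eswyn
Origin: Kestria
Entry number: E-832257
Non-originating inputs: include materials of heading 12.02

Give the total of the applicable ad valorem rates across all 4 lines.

Line A: tropical hardwood → 12.01; fibreboard → 12.01.01; planed → 12.01.01.01. Scheduled 11%. Kestria agreement on 12.01.01: wholly obtained → 24% available; Kestria agreement on 12.01.03.02: 12.01.01.01 not covered; preference 24% not lower than 11% → no reduction. → 11%.
Line B: coniferous → 12.03; sawn → 12.03.01; treated → 12.03.01.02. Scheduled 22%. Lindmar agreement on 12.02: 12.03.01.02 not covered. → 22%.
Line C: coniferous → 12.03; veneer sheets → 12.03.02; treated → 12.03.02.01. Scheduled 4%. Kestria agreement on 12.01.01: 12.03.02.01 not covered; Kestria agreement on 12.01.03.02: 12.03.02.01 not covered. → 4%.
Line D: beech → 12.02; fibreboard → 12.02.03; planed → 12.02.03.01. Scheduled 8%. quota on 12.02.03 open → in-quota 14%; Kestria agreement on 12.01.01: 12.02.03.01 not covered; Kestria agreement on 12.01.03.02: 12.02.03.01 not covered. → 14%.
Sum: 11% + 22% + 4% + 14% = 51%.

51%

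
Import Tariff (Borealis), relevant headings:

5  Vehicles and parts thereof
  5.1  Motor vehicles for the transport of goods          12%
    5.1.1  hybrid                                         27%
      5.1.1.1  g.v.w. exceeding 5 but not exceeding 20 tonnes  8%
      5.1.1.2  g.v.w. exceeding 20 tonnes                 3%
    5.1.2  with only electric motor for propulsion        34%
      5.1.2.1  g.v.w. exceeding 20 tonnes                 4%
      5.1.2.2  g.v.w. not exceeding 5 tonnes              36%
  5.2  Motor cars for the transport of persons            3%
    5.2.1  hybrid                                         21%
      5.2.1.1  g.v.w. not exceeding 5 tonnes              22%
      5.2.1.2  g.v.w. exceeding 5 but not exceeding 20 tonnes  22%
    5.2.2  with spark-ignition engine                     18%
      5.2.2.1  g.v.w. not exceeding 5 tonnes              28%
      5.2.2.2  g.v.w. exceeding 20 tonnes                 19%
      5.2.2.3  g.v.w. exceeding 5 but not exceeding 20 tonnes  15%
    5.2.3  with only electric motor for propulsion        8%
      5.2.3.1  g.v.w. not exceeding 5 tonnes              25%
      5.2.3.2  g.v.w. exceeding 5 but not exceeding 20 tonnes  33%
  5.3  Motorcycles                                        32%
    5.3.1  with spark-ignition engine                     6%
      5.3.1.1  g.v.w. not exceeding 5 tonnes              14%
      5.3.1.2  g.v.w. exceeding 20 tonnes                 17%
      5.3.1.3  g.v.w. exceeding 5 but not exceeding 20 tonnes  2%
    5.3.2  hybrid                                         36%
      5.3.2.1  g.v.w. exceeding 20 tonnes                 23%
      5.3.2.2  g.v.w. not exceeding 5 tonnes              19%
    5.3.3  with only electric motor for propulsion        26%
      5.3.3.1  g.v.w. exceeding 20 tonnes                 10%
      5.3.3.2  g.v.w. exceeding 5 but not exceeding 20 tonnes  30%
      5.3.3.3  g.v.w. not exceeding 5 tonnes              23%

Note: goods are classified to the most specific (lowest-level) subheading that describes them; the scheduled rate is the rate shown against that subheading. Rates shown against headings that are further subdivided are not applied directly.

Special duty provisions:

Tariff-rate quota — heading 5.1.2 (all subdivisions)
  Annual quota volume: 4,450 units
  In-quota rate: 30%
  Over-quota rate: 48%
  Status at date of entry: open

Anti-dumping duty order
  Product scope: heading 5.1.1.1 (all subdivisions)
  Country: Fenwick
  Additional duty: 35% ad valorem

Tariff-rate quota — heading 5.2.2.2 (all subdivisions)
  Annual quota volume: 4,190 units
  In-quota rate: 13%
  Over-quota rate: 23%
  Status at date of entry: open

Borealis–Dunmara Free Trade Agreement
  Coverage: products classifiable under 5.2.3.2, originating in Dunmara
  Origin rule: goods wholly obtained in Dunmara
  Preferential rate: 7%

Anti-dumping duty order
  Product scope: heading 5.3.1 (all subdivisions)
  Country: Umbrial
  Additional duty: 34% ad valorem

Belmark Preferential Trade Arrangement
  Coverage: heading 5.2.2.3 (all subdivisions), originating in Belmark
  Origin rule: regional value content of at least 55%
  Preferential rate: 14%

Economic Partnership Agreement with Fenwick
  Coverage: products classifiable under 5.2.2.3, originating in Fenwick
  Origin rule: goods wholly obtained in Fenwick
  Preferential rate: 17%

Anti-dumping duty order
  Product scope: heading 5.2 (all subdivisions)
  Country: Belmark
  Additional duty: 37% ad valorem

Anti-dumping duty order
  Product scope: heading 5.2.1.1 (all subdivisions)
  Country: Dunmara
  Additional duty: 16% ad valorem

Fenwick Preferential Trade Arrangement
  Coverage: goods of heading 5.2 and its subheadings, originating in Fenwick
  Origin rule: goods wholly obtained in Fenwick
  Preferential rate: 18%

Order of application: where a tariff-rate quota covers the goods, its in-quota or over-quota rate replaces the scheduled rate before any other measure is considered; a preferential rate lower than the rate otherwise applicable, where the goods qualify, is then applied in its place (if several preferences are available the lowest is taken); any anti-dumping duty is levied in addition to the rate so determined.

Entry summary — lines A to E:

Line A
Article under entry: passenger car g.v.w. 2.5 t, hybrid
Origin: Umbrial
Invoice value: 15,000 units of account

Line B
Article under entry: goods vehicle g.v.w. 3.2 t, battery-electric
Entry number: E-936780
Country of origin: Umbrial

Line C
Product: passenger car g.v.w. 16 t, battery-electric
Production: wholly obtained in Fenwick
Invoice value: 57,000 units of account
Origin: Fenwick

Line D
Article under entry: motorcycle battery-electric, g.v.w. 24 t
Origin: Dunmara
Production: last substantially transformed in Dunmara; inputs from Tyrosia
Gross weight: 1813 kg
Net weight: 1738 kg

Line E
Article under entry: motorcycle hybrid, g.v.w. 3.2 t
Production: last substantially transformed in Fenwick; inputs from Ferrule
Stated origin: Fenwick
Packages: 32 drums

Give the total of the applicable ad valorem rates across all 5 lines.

Line A: passenger car → 5.2; hybrid → 5.2.1; g.v.w. 2.5 t → 5.2.1.1. Scheduled 22%. No special measure applies. → 22%.
Line B: goods vehicle → 5.1; battery-electric → 5.1.2; g.v.w. 3.2 t → 5.1.2.2. Scheduled 36%. quota on 5.1.2 open → in-quota 30%. → 30%.
Line C: passenger car → 5.2; battery-electric → 5.2.3; g.v.w. 16 t → 5.2.3.2. Scheduled 33%. Fenwick agreement on 5.2.2.3: 5.2.3.2 not covered; Fenwick agreement on 5.2: wholly obtained → 18% available; preferential 18%. → 18%.
Line D: motorcycle → 5.3; battery-electric → 5.3.3; g.v.w. 24 t → 5.3.3.1. Scheduled 10%. Dunmara agreement on 5.2.3.2: 5.3.3.1 not covered. → 10%.
Line E: motorcycle → 5.3; hybrid → 5.3.2; g.v.w. 3.2 t → 5.3.2.2. Scheduled 19%. Fenwick agreement on 5.2.2.3: 5.3.2.2 not covered; Fenwick agreement on 5.2: 5.3.2.2 not covered. → 19%.
Sum: 22% + 30% + 18% + 10% + 19% = 99%.

99%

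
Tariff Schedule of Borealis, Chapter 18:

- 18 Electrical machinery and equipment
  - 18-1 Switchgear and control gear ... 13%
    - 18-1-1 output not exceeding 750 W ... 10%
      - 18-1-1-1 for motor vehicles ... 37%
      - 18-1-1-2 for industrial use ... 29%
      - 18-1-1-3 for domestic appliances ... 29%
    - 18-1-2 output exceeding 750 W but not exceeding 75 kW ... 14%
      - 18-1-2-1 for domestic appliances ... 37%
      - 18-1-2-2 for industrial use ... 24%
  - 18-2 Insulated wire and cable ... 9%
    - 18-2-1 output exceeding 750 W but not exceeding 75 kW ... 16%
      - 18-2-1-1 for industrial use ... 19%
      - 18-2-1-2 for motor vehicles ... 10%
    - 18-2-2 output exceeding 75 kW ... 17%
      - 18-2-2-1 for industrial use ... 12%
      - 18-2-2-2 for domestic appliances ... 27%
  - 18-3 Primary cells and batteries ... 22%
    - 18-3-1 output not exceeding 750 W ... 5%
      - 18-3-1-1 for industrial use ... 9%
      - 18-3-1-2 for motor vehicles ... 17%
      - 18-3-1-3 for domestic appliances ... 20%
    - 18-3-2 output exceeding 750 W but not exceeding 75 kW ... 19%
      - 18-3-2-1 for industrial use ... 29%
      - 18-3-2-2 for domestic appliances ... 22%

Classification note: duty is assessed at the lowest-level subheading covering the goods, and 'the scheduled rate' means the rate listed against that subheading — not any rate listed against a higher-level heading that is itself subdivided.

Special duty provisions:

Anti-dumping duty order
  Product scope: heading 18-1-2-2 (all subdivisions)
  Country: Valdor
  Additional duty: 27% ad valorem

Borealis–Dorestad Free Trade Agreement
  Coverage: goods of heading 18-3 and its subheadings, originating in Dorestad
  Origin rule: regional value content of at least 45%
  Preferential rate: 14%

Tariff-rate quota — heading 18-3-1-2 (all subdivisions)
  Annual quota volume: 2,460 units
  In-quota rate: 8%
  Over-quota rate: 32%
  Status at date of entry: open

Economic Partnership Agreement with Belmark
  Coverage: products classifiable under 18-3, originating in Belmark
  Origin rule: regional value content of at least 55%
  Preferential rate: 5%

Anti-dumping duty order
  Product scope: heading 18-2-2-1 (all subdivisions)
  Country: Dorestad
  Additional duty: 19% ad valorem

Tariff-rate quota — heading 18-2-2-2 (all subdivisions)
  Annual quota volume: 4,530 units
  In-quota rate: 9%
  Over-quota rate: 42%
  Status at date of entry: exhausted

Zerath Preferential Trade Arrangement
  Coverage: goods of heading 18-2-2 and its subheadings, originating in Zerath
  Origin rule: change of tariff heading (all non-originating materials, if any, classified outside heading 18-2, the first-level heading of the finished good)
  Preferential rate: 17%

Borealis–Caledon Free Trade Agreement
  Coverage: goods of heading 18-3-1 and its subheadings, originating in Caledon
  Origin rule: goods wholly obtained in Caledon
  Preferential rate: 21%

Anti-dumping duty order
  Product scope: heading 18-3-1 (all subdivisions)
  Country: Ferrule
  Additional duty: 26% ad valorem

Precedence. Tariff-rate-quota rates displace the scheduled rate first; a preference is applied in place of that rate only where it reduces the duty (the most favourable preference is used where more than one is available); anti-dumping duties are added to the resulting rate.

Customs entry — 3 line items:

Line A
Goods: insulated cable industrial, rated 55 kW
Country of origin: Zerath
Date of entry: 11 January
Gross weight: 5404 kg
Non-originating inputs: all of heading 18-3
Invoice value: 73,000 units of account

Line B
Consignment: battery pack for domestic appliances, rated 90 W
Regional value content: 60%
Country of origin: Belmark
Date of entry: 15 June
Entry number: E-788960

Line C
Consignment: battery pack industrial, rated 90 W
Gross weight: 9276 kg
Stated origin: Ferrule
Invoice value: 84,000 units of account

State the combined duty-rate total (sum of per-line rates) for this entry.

Line A: insulated cable → 18-2; rated 55 kW → 18-2-1; industrial → 18-2-1-1. Scheduled 19%. Zerath agreement on 18-2-2: 18-2-1-1 not covered. → 19%.
Line B: battery pack → 18-3; rated 90 W → 18-3-1; for domestic appliances → 18-3-1-3. Scheduled 20%. Belmark agreement on 18-3: RVC ≥ 55% → 5% available; preferential 5%. → 5%.
Line C: battery pack → 18-3; rated 90 W → 18-3-1; industrial → 18-3-1-1. Scheduled 9%. anti-dumping (Ferrule, 18-3-1): +26%; total 9% + 26% = 35%. → 35%.
Sum: 19% + 5% + 35% = 59%.

59%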